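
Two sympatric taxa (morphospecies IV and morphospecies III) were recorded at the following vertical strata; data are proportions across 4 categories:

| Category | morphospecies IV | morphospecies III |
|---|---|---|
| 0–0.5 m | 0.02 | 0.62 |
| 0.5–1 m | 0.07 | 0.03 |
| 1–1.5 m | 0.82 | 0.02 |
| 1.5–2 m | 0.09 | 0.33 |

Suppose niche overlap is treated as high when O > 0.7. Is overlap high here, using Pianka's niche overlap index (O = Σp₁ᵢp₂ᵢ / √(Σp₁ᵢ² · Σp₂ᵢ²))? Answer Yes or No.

Σ p₁ᵢp₂ᵢ = 0.0124 + 0.0021 + 0.0164 + 0.0297 = 0.0606
Σp_1ᵢ² = 0.02² + 0.07² + 0.82² + 0.09² = 0.0004 + 0.0049 + 0.6724 + 0.0081 = 0.6858
Σp_2ᵢ² = 0.62² + 0.03² + 0.02² + 0.33² = 0.3844 + 0.0009 + 0.0004 + 0.1089 = 0.4946
O = 0.0606 / √(0.6858 × 0.4946) = 0.0606 / 0.58241 = 0.1041
O = 0.1041 < 0.7 → No.

No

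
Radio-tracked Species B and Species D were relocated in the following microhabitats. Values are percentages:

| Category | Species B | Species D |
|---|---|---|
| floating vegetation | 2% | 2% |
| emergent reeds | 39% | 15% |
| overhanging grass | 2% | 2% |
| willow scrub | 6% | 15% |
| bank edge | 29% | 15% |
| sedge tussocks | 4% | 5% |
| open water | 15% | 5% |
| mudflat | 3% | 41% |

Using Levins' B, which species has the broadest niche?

Convert percentages to proportions (divide by 100).
Σp_Bᵢ² = 0.02² + 0.39² + 0.02² + 0.06² + 0.29² + 0.04² + 0.15² + 0.03² = 0.0004 + 0.1521 + 0.0004 + 0.0036 + 0.0841 + 0.0016 + 0.0225 + 0.0009 = 0.2656
B_B = 1 / 0.2656 = 3.7651
Σp_Dᵢ² = 0.02² + 0.15² + 0.02² + 0.15² + 0.15² + 0.05² + 0.05² + 0.41² = 0.0004 + 0.0225 + 0.0004 + 0.0225 + 0.0225 + 0.0025 + 0.0025 + 0.1681 = 0.2414
B_D = 1 / 0.2414 = 4.1425
Highest B → broadest niche (most generalist): Species D (B = 4.14).

Species D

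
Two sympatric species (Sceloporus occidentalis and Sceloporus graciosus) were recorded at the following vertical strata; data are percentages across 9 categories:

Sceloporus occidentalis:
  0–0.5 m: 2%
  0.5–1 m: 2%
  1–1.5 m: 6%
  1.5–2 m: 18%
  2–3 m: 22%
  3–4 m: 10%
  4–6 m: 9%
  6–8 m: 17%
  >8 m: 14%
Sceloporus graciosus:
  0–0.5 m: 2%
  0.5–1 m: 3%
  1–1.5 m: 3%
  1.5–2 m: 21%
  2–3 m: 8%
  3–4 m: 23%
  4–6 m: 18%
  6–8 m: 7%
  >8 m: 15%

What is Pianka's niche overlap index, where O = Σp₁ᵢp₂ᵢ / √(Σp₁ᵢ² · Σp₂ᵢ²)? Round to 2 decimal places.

Convert percentages to proportions (divide by 100).
Σ p₁ᵢp₂ᵢ = 0.0004 + 0.0006 + 0.0018 + 0.0378 + 0.0176 + 0.0230 + 0.0162 + 0.0119 + 0.0210 = 0.1303
Σp_1ᵢ² = 0.02² + 0.02² + 0.06² + 0.18² + 0.22² + 0.10² + 0.09² + 0.17² + 0.14² = 0.0004 + 0.0004 + 0.0036 + 0.0324 + 0.0484 + 0.0100 + 0.0081 + 0.0289 + 0.0196 = 0.1518
Σp_2ᵢ² = 0.02² + 0.03² + 0.03² + 0.21² + 0.08² + 0.23² + 0.18² + 0.07² + 0.15² = 0.0004 + 0.0009 + 0.0009 + 0.0441 + 0.0064 + 0.0529 + 0.0324 + 0.0049 + 0.0225 = 0.1654
O = 0.1303 / √(0.1518 × 0.1654) = 0.1303 / 0.15845 = 0.8223

0.82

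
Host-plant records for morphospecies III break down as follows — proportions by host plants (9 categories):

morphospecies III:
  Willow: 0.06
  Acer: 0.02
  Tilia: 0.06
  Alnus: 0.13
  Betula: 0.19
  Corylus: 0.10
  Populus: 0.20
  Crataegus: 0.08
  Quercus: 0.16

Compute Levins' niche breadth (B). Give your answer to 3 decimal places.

7.013

Σpᵢ² = 0.06² + 0.02² + 0.06² + 0.13² + 0.19² + 0.10² + 0.20² + 0.08² + 0.16² = 0.0036 + 0.0004 + 0.0036 + 0.0169 + 0.0361 + 0.0100 + 0.0400 + 0.0064 + 0.0256 = 0.1426
B = 1 / 0.1426 = 7.01262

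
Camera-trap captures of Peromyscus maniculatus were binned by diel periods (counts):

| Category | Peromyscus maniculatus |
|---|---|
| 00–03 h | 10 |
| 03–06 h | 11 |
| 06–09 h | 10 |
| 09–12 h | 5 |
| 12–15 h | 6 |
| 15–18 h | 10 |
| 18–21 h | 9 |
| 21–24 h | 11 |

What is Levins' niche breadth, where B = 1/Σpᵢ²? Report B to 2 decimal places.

7.58

Proportions for Peromyscus maniculatus (n=72): 10/72=0.1389, 11/72=0.1528, 10/72=0.1389, 5/72=0.0694, 6/72=0.0833, 10/72=0.1389, 9/72=0.1250, 11/72=0.1528
Σpᵢ² = 0.1389² + 0.1528² + 0.1389² + 0.0694² + 0.0833² + 0.1389² + 0.1250² + 0.1528² = 0.019293 + 0.023348 + 0.019293 + 0.004816 + 0.006939 + 0.019293 + 0.015625 + 0.023348 = 0.131955
B = 1 / 0.131955 = 7.5783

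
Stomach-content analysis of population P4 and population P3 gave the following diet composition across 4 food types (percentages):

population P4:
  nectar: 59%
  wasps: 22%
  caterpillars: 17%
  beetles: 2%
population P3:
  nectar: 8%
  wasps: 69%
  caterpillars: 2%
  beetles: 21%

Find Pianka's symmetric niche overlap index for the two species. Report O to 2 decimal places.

Convert percentages to proportions (divide by 100).
Σ p₁ᵢp₂ᵢ = 0.0472 + 0.1518 + 0.0034 + 0.0042 = 0.2066
Σp_1ᵢ² = 0.59² + 0.22² + 0.17² + 0.02² = 0.3481 + 0.0484 + 0.0289 + 0.0004 = 0.4258
Σp_2ᵢ² = 0.08² + 0.69² + 0.02² + 0.21² = 0.0064 + 0.4761 + 0.0004 + 0.0441 = 0.5270
O = 0.2066 / √(0.4258 × 0.5270) = 0.2066 / 0.47371 = 0.4361

0.44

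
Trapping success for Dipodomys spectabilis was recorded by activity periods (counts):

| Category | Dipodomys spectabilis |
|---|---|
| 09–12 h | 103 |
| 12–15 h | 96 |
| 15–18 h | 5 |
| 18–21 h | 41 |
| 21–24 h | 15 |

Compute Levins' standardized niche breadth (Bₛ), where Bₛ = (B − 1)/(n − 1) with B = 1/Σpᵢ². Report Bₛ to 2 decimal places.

0.53

Proportions for Dipodomys spectabilis (n=260): 103/260=0.3962, 96/260=0.3692, 5/260=0.0192, 41/260=0.1577, 15/260=0.0577
Σpᵢ² = 0.3962² + 0.3692² + 0.0192² + 0.1577² + 0.0577² = 0.156974 + 0.136309 + 0.000369 + 0.024869 + 0.003329 = 0.321850
B = 1 / 0.321850 = 3.1070
Bₛ = (B − 1)/(n − 1) = (3.1070 − 1)/(5 − 1) = 2.1070/4 = 0.5268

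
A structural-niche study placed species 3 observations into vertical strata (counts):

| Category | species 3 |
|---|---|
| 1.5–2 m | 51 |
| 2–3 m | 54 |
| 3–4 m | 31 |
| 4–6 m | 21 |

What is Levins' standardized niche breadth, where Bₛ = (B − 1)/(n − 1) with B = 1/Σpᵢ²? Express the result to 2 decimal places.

0.85

Proportions for species 3 (n=157): 51/157=0.3248, 54/157=0.3439, 31/157=0.1975, 21/157=0.1338
Σpᵢ² = 0.3248² + 0.3439² + 0.1975² + 0.1338² = 0.105495 + 0.118267 + 0.039006 + 0.017902 = 0.280670
B = 1 / 0.280670 = 3.5629
Bₛ = (B − 1)/(n − 1) = (3.5629 − 1)/(4 − 1) = 2.5629/3 = 0.8543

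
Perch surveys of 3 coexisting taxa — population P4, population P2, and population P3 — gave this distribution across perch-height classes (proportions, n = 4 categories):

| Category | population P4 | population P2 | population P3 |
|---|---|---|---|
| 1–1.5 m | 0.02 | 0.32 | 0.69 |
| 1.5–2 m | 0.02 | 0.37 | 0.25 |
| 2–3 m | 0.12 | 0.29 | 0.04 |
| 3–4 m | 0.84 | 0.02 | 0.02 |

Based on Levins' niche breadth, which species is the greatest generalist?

population P2

Σp_P4ᵢ² = 0.02² + 0.02² + 0.12² + 0.84² = 0.0004 + 0.0004 + 0.0144 + 0.7056 = 0.7208
B_P4 = 1 / 0.7208 = 1.3873
Σp_P2ᵢ² = 0.32² + 0.37² + 0.29² + 0.02² = 0.1024 + 0.1369 + 0.0841 + 0.0004 = 0.3238
B_P2 = 1 / 0.3238 = 3.0883
Σp_P3ᵢ² = 0.69² + 0.25² + 0.04² + 0.02² = 0.4761 + 0.0625 + 0.0016 + 0.0004 = 0.5406
B_P3 = 1 / 0.5406 = 1.8498
Highest B → broadest niche (most generalist): population P2 (B = 3.09).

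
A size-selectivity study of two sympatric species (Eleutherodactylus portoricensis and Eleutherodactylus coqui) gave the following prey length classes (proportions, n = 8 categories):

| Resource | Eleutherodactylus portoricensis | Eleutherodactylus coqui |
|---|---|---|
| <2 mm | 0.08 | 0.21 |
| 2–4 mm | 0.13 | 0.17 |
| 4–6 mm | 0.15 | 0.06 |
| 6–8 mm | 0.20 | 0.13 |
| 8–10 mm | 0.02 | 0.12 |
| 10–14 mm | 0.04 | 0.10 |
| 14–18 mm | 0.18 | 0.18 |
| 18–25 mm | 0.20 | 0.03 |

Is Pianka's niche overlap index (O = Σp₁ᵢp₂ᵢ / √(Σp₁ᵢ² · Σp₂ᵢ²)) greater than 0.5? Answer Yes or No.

Yes

Σ p₁ᵢp₂ᵢ = 0.0168 + 0.0221 + 0.0090 + 0.0260 + 0.0024 + 0.0040 + 0.0324 + 0.0060 = 0.1187
Σp_1ᵢ² = 0.08² + 0.13² + 0.15² + 0.20² + 0.02² + 0.04² + 0.18² + 0.20² = 0.0064 + 0.0169 + 0.0225 + 0.0400 + 0.0004 + 0.0016 + 0.0324 + 0.0400 = 0.1602
Σp_2ᵢ² = 0.21² + 0.17² + 0.06² + 0.13² + 0.12² + 0.10² + 0.18² + 0.03² = 0.0441 + 0.0289 + 0.0036 + 0.0169 + 0.0144 + 0.0100 + 0.0324 + 0.0009 = 0.1512
O = 0.1187 / √(0.1602 × 0.1512) = 0.1187 / 0.15563 = 0.7627
O = 0.7627 > 0.5 → Yes.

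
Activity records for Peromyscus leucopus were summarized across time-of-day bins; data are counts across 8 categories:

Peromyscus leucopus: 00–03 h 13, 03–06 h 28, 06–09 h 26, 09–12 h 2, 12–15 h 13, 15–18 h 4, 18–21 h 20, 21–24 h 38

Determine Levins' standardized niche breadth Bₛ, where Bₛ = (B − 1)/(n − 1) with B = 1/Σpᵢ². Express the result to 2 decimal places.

0.67

Proportions for Peromyscus leucopus (n=144): 13/144=0.0903, 28/144=0.1944, 26/144=0.1806, 2/144=0.0139, 13/144=0.0903, 4/144=0.0278, 20/144=0.1389, 38/144=0.2639
Σpᵢ² = 0.0903² + 0.1944² + 0.1806² + 0.0139² + 0.0903² + 0.0278² + 0.1389² + 0.2639² = 0.008154 + 0.037791 + 0.032616 + 0.000193 + 0.008154 + 0.000773 + 0.019293 + 0.069643 = 0.176617
B = 1 / 0.176617 = 5.6620
Bₛ = (B − 1)/(n − 1) = (5.6620 − 1)/(8 − 1) = 4.6620/7 = 0.6660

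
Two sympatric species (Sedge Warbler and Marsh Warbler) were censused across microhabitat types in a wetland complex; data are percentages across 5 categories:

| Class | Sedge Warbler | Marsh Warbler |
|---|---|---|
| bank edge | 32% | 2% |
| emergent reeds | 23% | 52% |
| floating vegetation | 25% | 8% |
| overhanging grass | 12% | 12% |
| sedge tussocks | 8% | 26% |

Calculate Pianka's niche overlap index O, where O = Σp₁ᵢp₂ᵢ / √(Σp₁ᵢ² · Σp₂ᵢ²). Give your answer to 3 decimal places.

0.619

Convert percentages to proportions (divide by 100).
Σ p₁ᵢp₂ᵢ = 0.0064 + 0.1196 + 0.0200 + 0.0144 + 0.0208 = 0.1812
Σp_1ᵢ² = 0.32² + 0.23² + 0.25² + 0.12² + 0.08² = 0.1024 + 0.0529 + 0.0625 + 0.0144 + 0.0064 = 0.2386
Σp_2ᵢ² = 0.02² + 0.52² + 0.08² + 0.12² + 0.26² = 0.0004 + 0.2704 + 0.0064 + 0.0144 + 0.0676 = 0.3592
O = 0.1812 / √(0.2386 × 0.3592) = 0.1812 / 0.292754 = 0.61895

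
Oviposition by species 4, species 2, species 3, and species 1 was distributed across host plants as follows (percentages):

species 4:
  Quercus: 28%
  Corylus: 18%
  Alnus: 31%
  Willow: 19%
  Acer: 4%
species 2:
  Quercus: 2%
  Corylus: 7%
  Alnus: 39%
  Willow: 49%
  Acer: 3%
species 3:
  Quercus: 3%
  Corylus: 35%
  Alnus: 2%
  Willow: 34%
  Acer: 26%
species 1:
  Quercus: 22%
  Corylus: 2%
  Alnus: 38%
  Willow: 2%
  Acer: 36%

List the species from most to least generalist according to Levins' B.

species 4 > species 3 > species 1 > species 2

Convert percentages to proportions (divide by 100).
Σp_4ᵢ² = 0.28² + 0.18² + 0.31² + 0.19² + 0.04² = 0.0784 + 0.0324 + 0.0961 + 0.0361 + 0.0016 = 0.2446
B_4 = 1 / 0.2446 = 4.0883
Σp_2ᵢ² = 0.02² + 0.07² + 0.39² + 0.49² + 0.03² = 0.0004 + 0.0049 + 0.1521 + 0.2401 + 0.0009 = 0.3984
B_2 = 1 / 0.3984 = 2.5100
Σp_3ᵢ² = 0.03² + 0.35² + 0.02² + 0.34² + 0.26² = 0.0009 + 0.1225 + 0.0004 + 0.1156 + 0.0676 = 0.3070
B_3 = 1 / 0.3070 = 3.2573
Σp_1ᵢ² = 0.22² + 0.02² + 0.38² + 0.02² + 0.36² = 0.0484 + 0.0004 + 0.1444 + 0.0004 + 0.1296 = 0.3232
B_1 = 1 / 0.3232 = 3.0941
Ranking by B (broadest → narrowest): species 4 (4.09) > species 3 (3.26) > species 1 (3.09) > species 2 (2.51)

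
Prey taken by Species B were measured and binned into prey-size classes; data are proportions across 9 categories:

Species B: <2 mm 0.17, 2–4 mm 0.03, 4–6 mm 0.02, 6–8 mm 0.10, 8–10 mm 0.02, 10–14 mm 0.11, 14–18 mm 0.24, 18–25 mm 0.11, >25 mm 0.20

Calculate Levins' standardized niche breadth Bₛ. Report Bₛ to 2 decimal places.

0.64

Σpᵢ² = 0.17² + 0.03² + 0.02² + 0.10² + 0.02² + 0.11² + 0.24² + 0.11² + 0.20² = 0.0289 + 0.0009 + 0.0004 + 0.0100 + 0.0004 + 0.0121 + 0.0576 + 0.0121 + 0.0400 = 0.1624
B = 1 / 0.1624 = 6.1576
Bₛ = (B − 1)/(n − 1) = (6.1576 − 1)/(9 − 1) = 5.1576/8 = 0.6447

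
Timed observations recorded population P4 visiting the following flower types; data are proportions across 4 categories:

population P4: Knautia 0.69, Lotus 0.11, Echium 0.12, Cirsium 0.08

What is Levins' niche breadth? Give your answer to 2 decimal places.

1.96

Σpᵢ² = 0.69² + 0.11² + 0.12² + 0.08² = 0.4761 + 0.0121 + 0.0144 + 0.0064 = 0.5090
B = 1 / 0.5090 = 1.9646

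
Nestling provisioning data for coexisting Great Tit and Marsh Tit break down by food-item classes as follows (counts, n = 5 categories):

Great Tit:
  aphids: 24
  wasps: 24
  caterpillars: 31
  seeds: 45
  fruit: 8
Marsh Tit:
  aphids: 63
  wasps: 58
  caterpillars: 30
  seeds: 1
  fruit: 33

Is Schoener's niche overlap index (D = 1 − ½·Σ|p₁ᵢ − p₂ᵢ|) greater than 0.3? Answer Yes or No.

Yes

Proportions for Great Tit (n=132): 24/132=0.1818, 24/132=0.1818, 31/132=0.2348, 45/132=0.3409, 8/132=0.0606
Proportions for Marsh Tit (n=185): 63/185=0.3405, 58/185=0.3135, 30/185=0.1622, 1/185=0.0054, 33/185=0.1784
Σ|p₁ᵢ − p₂ᵢ| = 0.1587 + 0.1317 + 0.0726 + 0.3355 + 0.1178 = 0.8163
D = 1 − ½ × 0.8163 = 1 − 0.40815 = 0.59185
D = 0.59185 > 0.3 → Yes.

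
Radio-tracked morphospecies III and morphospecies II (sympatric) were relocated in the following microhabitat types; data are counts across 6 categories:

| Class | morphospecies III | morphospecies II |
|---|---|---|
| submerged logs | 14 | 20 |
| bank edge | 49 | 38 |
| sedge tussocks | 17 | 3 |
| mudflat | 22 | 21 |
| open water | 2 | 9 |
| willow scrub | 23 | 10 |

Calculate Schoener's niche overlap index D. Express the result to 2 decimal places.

0.80

Proportions for morphospecies III (n=127): 14/127=0.1102, 49/127=0.3858, 17/127=0.1339, 22/127=0.1732, 2/127=0.0157, 23/127=0.1811
Proportions for morphospecies II (n=101): 20/101=0.1980, 38/101=0.3762, 3/101=0.0297, 21/101=0.2079, 9/101=0.0891, 10/101=0.0990
Σ|p₁ᵢ − p₂ᵢ| = 0.0878 + 0.0096 + 0.1042 + 0.0347 + 0.0734 + 0.0821 = 0.3918
D = 1 − ½ × 0.3918 = 1 − 0.19590 = 0.80410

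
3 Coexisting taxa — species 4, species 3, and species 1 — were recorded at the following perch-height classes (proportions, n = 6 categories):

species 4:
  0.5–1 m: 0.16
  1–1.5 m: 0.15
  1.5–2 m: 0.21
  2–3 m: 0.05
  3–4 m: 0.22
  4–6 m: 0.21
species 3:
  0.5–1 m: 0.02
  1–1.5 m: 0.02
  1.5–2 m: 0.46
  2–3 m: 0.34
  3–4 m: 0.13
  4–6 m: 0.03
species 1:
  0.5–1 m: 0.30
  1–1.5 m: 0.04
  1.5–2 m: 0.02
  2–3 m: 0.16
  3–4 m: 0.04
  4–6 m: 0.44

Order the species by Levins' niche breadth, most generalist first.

Σp_4ᵢ² = 0.16² + 0.15² + 0.21² + 0.05² + 0.22² + 0.21² = 0.0256 + 0.0225 + 0.0441 + 0.0025 + 0.0484 + 0.0441 = 0.1872
B_4 = 1 / 0.1872 = 5.3419
Σp_3ᵢ² = 0.02² + 0.02² + 0.46² + 0.34² + 0.13² + 0.03² = 0.0004 + 0.0004 + 0.2116 + 0.1156 + 0.0169 + 0.0009 = 0.3458
B_3 = 1 / 0.3458 = 2.8918
Σp_1ᵢ² = 0.30² + 0.04² + 0.02² + 0.16² + 0.04² + 0.44² = 0.0900 + 0.0016 + 0.0004 + 0.0256 + 0.0016 + 0.1936 = 0.3128
B_1 = 1 / 0.3128 = 3.1969
Ranking by B (broadest → narrowest): species 4 (5.34) > species 1 (3.20) > species 3 (2.89)

species 4 > species 1 > species 3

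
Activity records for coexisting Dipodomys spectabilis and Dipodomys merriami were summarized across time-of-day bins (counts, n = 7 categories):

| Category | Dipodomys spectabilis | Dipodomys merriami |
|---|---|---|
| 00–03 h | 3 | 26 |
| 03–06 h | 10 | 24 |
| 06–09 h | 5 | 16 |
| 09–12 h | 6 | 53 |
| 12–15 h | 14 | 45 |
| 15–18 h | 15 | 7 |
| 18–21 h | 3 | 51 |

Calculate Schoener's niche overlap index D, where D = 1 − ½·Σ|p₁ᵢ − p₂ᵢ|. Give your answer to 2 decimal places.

0.63

Proportions for Dipodomys spectabilis (n=56): 3/56=0.0536, 10/56=0.1786, 5/56=0.0893, 6/56=0.1071, 14/56=0.2500, 15/56=0.2679, 3/56=0.0536
Proportions for Dipodomys merriami (n=222): 26/222=0.1171, 24/222=0.1081, 16/222=0.0721, 53/222=0.2387, 45/222=0.2027, 7/222=0.0315, 51/222=0.2297
Σ|p₁ᵢ − p₂ᵢ| = 0.0635 + 0.0705 + 0.0172 + 0.1316 + 0.0473 + 0.2364 + 0.1761 = 0.7426
D = 1 − ½ × 0.7426 = 1 − 0.37130 = 0.62870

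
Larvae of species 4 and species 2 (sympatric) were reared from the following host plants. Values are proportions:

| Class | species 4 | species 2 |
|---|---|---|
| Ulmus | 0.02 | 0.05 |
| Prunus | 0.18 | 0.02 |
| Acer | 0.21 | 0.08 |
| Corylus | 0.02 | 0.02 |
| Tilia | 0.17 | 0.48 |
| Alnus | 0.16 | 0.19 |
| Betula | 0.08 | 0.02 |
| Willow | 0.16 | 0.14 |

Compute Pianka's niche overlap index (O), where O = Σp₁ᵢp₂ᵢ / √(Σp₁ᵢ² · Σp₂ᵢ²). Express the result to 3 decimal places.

0.716

Σ p₁ᵢp₂ᵢ = 0.0010 + 0.0036 + 0.0168 + 0.0004 + 0.0816 + 0.0304 + 0.0016 + 0.0224 = 0.1578
Σp_1ᵢ² = 0.02² + 0.18² + 0.21² + 0.02² + 0.17² + 0.16² + 0.08² + 0.16² = 0.0004 + 0.0324 + 0.0441 + 0.0004 + 0.0289 + 0.0256 + 0.0064 + 0.0256 = 0.1638
Σp_2ᵢ² = 0.05² + 0.02² + 0.08² + 0.02² + 0.48² + 0.19² + 0.02² + 0.14² = 0.0025 + 0.0004 + 0.0064 + 0.0004 + 0.2304 + 0.0361 + 0.0004 + 0.0196 = 0.2962
O = 0.1578 / √(0.1638 × 0.2962) = 0.1578 / 0.220267 = 0.71640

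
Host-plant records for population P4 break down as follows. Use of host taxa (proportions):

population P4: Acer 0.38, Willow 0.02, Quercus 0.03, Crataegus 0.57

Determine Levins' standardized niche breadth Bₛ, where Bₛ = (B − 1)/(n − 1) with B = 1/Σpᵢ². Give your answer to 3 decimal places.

0.375

Σpᵢ² = 0.38² + 0.02² + 0.03² + 0.57² = 0.1444 + 0.0004 + 0.0009 + 0.3249 = 0.4706
B = 1 / 0.4706 = 2.12495
Bₛ = (B − 1)/(n − 1) = (2.12495 − 1)/(4 − 1) = 1.12495/3 = 0.37498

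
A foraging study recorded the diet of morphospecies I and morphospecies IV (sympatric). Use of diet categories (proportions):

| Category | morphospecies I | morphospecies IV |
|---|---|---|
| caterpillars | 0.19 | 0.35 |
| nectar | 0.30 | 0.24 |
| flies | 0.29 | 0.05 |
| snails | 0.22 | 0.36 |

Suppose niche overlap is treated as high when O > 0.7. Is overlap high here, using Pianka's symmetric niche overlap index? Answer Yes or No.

Σ p₁ᵢp₂ᵢ = 0.0665 + 0.0720 + 0.0145 + 0.0792 = 0.2322
Σp_1ᵢ² = 0.19² + 0.30² + 0.29² + 0.22² = 0.0361 + 0.0900 + 0.0841 + 0.0484 = 0.2586
Σp_2ᵢ² = 0.35² + 0.24² + 0.05² + 0.36² = 0.1225 + 0.0576 + 0.0025 + 0.1296 = 0.3122
O = 0.2322 / √(0.2586 × 0.3122) = 0.2322 / 0.28414 = 0.8172
O = 0.8172 > 0.7 → Yes.

Yes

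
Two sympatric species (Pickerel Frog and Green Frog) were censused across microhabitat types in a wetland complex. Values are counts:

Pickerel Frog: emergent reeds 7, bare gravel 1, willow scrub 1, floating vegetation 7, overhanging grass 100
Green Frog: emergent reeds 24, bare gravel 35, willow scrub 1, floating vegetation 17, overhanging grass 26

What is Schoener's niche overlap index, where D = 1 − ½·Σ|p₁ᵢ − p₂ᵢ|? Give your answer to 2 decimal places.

0.39

Proportions for Pickerel Frog (n=116): 7/116=0.0603, 1/116=0.0086, 1/116=0.0086, 7/116=0.0603, 100/116=0.8621
Proportions for Green Frog (n=103): 24/103=0.2330, 35/103=0.3398, 1/103=0.0097, 17/103=0.1650, 26/103=0.2524
Σ|p₁ᵢ − p₂ᵢ| = 0.1727 + 0.3312 + 0.0011 + 0.1047 + 0.6097 = 1.2194
D = 1 − ½ × 1.2194 = 1 − 0.60970 = 0.39030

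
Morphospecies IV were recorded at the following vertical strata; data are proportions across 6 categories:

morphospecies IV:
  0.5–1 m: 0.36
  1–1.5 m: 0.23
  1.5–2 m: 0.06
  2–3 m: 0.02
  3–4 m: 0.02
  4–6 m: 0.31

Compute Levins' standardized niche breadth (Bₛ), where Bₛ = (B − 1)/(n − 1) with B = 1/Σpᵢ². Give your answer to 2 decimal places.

Σpᵢ² = 0.36² + 0.23² + 0.06² + 0.02² + 0.02² + 0.31² = 0.1296 + 0.0529 + 0.0036 + 0.0004 + 0.0004 + 0.0961 = 0.2830
B = 1 / 0.2830 = 3.5336
Bₛ = (B − 1)/(n − 1) = (3.5336 − 1)/(6 − 1) = 2.5336/5 = 0.5067

0.51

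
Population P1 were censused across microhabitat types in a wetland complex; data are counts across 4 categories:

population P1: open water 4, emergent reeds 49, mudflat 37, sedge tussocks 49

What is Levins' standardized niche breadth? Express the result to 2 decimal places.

Proportions for population P1 (n=139): 4/139=0.0288, 49/139=0.3525, 37/139=0.2662, 49/139=0.3525
Σpᵢ² = 0.0288² + 0.3525² + 0.2662² + 0.3525² = 0.000829 + 0.124256 + 0.070862 + 0.124256 = 0.320203
B = 1 / 0.320203 = 3.1230
Bₛ = (B − 1)/(n − 1) = (3.1230 − 1)/(4 − 1) = 2.1230/3 = 0.7077

0.71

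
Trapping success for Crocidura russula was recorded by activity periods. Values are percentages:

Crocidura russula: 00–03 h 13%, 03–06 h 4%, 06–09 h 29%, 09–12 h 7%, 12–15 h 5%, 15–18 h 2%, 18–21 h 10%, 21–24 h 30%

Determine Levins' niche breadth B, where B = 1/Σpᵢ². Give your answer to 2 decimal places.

Convert percentages to proportions (divide by 100).
Σpᵢ² = 0.13² + 0.04² + 0.29² + 0.07² + 0.05² + 0.02² + 0.10² + 0.30² = 0.0169 + 0.0016 + 0.0841 + 0.0049 + 0.0025 + 0.0004 + 0.0100 + 0.0900 = 0.2104
B = 1 / 0.2104 = 4.7529

4.75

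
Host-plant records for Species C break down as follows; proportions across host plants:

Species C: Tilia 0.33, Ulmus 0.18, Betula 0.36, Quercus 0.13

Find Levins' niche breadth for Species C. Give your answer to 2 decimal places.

3.47

Σpᵢ² = 0.33² + 0.18² + 0.36² + 0.13² = 0.1089 + 0.0324 + 0.1296 + 0.0169 = 0.2878
B = 1 / 0.2878 = 3.4746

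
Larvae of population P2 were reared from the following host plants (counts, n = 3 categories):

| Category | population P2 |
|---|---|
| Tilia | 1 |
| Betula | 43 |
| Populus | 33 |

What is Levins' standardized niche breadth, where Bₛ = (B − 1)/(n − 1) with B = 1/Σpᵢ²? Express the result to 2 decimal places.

0.51

Proportions for population P2 (n=77): 1/77=0.0130, 43/77=0.5584, 33/77=0.4286
Σpᵢ² = 0.0130² + 0.5584² + 0.4286² = 0.000169 + 0.311811 + 0.183698 = 0.495678
B = 1 / 0.495678 = 2.0174
Bₛ = (B − 1)/(n − 1) = (2.0174 − 1)/(3 − 1) = 1.0174/2 = 0.5087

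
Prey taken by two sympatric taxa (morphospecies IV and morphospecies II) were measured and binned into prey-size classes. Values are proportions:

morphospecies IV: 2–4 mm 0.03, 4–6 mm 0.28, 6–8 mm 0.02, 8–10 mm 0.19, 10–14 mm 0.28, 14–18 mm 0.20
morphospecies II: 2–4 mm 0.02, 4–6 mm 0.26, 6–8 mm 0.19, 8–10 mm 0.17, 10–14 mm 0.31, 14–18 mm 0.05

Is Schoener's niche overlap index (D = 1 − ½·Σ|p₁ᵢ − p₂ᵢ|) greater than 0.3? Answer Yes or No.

Yes

Σ|p₁ᵢ − p₂ᵢ| = 0.01 + 0.02 + 0.17 + 0.02 + 0.03 + 0.15 = 0.40
D = 1 − ½ × 0.40 = 1 − 0.200 = 0.8000
D = 0.8000 > 0.3 → Yes.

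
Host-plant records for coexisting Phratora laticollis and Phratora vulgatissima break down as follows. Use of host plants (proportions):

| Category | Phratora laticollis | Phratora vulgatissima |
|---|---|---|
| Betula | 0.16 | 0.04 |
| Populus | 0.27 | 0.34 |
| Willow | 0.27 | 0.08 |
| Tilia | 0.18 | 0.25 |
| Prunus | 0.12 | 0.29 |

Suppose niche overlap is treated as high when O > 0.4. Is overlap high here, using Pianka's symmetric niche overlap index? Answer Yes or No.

Yes

Σ p₁ᵢp₂ᵢ = 0.0064 + 0.0918 + 0.0216 + 0.0450 + 0.0348 = 0.1996
Σp_1ᵢ² = 0.16² + 0.27² + 0.27² + 0.18² + 0.12² = 0.0256 + 0.0729 + 0.0729 + 0.0324 + 0.0144 = 0.2182
Σp_2ᵢ² = 0.04² + 0.34² + 0.08² + 0.25² + 0.29² = 0.0016 + 0.1156 + 0.0064 + 0.0625 + 0.0841 = 0.2702
O = 0.1996 / √(0.2182 × 0.2702) = 0.1996 / 0.24281 = 0.8220
O = 0.8220 > 0.4 → Yes.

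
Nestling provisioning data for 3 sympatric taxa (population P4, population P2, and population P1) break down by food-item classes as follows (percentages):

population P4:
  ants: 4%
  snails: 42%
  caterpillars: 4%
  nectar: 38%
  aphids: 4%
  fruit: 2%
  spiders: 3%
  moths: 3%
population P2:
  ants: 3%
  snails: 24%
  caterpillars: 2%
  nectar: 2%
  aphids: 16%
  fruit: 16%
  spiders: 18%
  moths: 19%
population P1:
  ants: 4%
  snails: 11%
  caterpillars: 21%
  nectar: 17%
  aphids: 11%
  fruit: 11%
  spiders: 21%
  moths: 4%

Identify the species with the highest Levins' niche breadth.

Convert percentages to proportions (divide by 100).
Σp_P4ᵢ² = 0.04² + 0.42² + 0.04² + 0.38² + 0.04² + 0.02² + 0.03² + 0.03² = 0.0016 + 0.1764 + 0.0016 + 0.1444 + 0.0016 + 0.0004 + 0.0009 + 0.0009 = 0.3278
B_P4 = 1 / 0.3278 = 3.0506
Σp_P2ᵢ² = 0.03² + 0.24² + 0.02² + 0.02² + 0.16² + 0.16² + 0.18² + 0.19² = 0.0009 + 0.0576 + 0.0004 + 0.0004 + 0.0256 + 0.0256 + 0.0324 + 0.0361 = 0.1790
B_P2 = 1 / 0.1790 = 5.5866
Σp_P1ᵢ² = 0.04² + 0.11² + 0.21² + 0.17² + 0.11² + 0.11² + 0.21² + 0.04² = 0.0016 + 0.0121 + 0.0441 + 0.0289 + 0.0121 + 0.0121 + 0.0441 + 0.0016 = 0.1566
B_P1 = 1 / 0.1566 = 6.3857
Highest B → broadest niche (most generalist): population P1 (B = 6.39).

population P1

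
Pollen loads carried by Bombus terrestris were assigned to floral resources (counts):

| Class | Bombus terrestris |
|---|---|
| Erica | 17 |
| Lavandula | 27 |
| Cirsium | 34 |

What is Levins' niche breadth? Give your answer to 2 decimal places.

2.80

Proportions for Bombus terrestris (n=78): 17/78=0.2179, 27/78=0.3462, 34/78=0.4359
Σpᵢ² = 0.2179² + 0.3462² + 0.4359² = 0.047480 + 0.119854 + 0.190009 = 0.357343
B = 1 / 0.357343 = 2.7984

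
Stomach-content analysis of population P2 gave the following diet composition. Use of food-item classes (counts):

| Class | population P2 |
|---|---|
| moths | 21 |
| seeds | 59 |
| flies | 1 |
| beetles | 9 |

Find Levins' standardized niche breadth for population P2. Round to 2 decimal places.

Proportions for population P2 (n=90): 21/90=0.2333, 59/90=0.6556, 1/90=0.0111, 9/90=0.1000
Σpᵢ² = 0.2333² + 0.6556² + 0.0111² + 0.1000² = 0.054429 + 0.429811 + 0.000123 + 0.010000 = 0.494363
B = 1 / 0.494363 = 2.0228
Bₛ = (B − 1)/(n − 1) = (2.0228 − 1)/(4 − 1) = 1.0228/3 = 0.3409

0.34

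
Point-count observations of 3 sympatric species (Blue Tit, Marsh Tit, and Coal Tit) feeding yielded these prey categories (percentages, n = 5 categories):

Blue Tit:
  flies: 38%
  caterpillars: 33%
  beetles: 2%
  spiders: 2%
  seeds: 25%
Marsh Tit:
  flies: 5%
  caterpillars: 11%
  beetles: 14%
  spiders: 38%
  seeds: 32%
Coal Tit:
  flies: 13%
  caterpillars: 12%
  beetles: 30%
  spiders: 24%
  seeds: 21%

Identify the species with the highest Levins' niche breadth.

Coal Tit

Convert percentages to proportions (divide by 100).
Σp_Blueᵢ² = 0.38² + 0.33² + 0.02² + 0.02² + 0.25² = 0.1444 + 0.1089 + 0.0004 + 0.0004 + 0.0625 = 0.3166
B_Blue = 1 / 0.3166 = 3.1586
Σp_Marsᵢ² = 0.05² + 0.11² + 0.14² + 0.38² + 0.32² = 0.0025 + 0.0121 + 0.0196 + 0.1444 + 0.1024 = 0.2810
B_Mars = 1 / 0.2810 = 3.5587
Σp_Coalᵢ² = 0.13² + 0.12² + 0.30² + 0.24² + 0.21² = 0.0169 + 0.0144 + 0.0900 + 0.0576 + 0.0441 = 0.2230
B_Coal = 1 / 0.2230 = 4.4843
Highest B → broadest niche (most generalist): Coal Tit (B = 4.48).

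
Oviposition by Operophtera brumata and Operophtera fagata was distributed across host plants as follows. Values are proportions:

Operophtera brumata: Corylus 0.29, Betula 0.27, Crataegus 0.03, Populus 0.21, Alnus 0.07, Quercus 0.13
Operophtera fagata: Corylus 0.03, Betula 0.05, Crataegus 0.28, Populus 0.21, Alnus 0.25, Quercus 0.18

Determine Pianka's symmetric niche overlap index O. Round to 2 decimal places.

0.52

Σ p₁ᵢp₂ᵢ = 0.0087 + 0.0135 + 0.0084 + 0.0441 + 0.0175 + 0.0234 = 0.1156
Σp_1ᵢ² = 0.29² + 0.27² + 0.03² + 0.21² + 0.07² + 0.13² = 0.0841 + 0.0729 + 0.0009 + 0.0441 + 0.0049 + 0.0169 = 0.2238
Σp_2ᵢ² = 0.03² + 0.05² + 0.28² + 0.21² + 0.25² + 0.18² = 0.0009 + 0.0025 + 0.0784 + 0.0441 + 0.0625 + 0.0324 = 0.2208
O = 0.1156 / √(0.2238 × 0.2208) = 0.1156 / 0.22229 = 0.5200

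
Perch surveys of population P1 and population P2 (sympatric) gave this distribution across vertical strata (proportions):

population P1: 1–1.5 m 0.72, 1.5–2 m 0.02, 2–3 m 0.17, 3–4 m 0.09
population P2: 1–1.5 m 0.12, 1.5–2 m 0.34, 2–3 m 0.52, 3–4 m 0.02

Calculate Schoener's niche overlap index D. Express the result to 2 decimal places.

Σ|p₁ᵢ − p₂ᵢ| = 0.60 + 0.32 + 0.35 + 0.07 = 1.34
D = 1 − ½ × 1.34 = 1 − 0.670 = 0.3300

0.33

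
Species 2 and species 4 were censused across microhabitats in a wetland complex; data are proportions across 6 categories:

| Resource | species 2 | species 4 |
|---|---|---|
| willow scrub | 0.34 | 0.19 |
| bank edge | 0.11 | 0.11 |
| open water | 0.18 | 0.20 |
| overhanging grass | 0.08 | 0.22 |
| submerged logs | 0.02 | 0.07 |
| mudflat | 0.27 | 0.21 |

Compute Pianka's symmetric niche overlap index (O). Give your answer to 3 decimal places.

Σ p₁ᵢp₂ᵢ = 0.0646 + 0.0121 + 0.0360 + 0.0176 + 0.0014 + 0.0567 = 0.1884
Σp_1ᵢ² = 0.34² + 0.11² + 0.18² + 0.08² + 0.02² + 0.27² = 0.1156 + 0.0121 + 0.0324 + 0.0064 + 0.0004 + 0.0729 = 0.2398
Σp_2ᵢ² = 0.19² + 0.11² + 0.20² + 0.22² + 0.07² + 0.21² = 0.0361 + 0.0121 + 0.0400 + 0.0484 + 0.0049 + 0.0441 = 0.1856
O = 0.1884 / √(0.2398 × 0.1856) = 0.1884 / 0.210967 = 0.89303

0.893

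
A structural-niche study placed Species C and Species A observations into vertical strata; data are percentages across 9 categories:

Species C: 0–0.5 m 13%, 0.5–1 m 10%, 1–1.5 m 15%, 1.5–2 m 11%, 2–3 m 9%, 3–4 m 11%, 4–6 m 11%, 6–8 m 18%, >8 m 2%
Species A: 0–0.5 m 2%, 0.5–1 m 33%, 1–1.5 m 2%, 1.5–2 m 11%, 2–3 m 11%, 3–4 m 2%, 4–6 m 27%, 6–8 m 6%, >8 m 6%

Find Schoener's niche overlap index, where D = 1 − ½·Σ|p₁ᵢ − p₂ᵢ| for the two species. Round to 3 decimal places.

Convert percentages to proportions (divide by 100).
Σ|p₁ᵢ − p₂ᵢ| = 0.11 + 0.23 + 0.13 + 0.00 + 0.02 + 0.09 + 0.16 + 0.12 + 0.04 = 0.90
D = 1 − ½ × 0.90 = 1 − 0.450 = 0.55000

0.550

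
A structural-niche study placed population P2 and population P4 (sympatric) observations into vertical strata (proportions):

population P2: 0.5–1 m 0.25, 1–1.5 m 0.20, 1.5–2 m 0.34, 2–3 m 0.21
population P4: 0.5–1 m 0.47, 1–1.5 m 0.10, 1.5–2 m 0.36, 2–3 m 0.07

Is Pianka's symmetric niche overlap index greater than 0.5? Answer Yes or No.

Yes

Σ p₁ᵢp₂ᵢ = 0.1175 + 0.0200 + 0.1224 + 0.0147 = 0.2746
Σp_1ᵢ² = 0.25² + 0.20² + 0.34² + 0.21² = 0.0625 + 0.0400 + 0.1156 + 0.0441 = 0.2622
Σp_2ᵢ² = 0.47² + 0.10² + 0.36² + 0.07² = 0.2209 + 0.0100 + 0.1296 + 0.0049 = 0.3654
O = 0.2746 / √(0.2622 × 0.3654) = 0.2746 / 0.30953 = 0.8872
O = 0.8872 > 0.5 → Yes.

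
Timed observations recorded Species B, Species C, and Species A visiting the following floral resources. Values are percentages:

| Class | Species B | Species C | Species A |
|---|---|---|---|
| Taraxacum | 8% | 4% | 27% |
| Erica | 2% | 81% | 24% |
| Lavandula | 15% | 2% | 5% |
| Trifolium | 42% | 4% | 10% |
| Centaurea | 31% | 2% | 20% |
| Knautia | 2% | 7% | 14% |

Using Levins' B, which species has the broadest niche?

Convert percentages to proportions (divide by 100).
Σp_Bᵢ² = 0.08² + 0.02² + 0.15² + 0.42² + 0.31² + 0.02² = 0.0064 + 0.0004 + 0.0225 + 0.1764 + 0.0961 + 0.0004 = 0.3022
B_B = 1 / 0.3022 = 3.3091
Σp_Cᵢ² = 0.04² + 0.81² + 0.02² + 0.04² + 0.02² + 0.07² = 0.0016 + 0.6561 + 0.0004 + 0.0016 + 0.0004 + 0.0049 = 0.6650
B_C = 1 / 0.6650 = 1.5038
Σp_Aᵢ² = 0.27² + 0.24² + 0.05² + 0.10² + 0.20² + 0.14² = 0.0729 + 0.0576 + 0.0025 + 0.0100 + 0.0400 + 0.0196 = 0.2026
B_A = 1 / 0.2026 = 4.9358
Highest B → broadest niche (most generalist): Species A (B = 4.94).

Species A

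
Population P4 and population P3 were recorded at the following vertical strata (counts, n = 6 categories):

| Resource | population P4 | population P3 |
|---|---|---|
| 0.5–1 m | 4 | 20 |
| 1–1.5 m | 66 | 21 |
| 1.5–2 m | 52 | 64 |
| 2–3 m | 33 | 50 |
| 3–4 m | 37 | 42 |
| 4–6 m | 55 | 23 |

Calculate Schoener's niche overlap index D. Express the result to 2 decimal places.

Proportions for population P4 (n=247): 4/247=0.0162, 66/247=0.2672, 52/247=0.2105, 33/247=0.1336, 37/247=0.1498, 55/247=0.2227
Proportions for population P3 (n=220): 20/220=0.0909, 21/220=0.0955, 64/220=0.2909, 50/220=0.2273, 42/220=0.1909, 23/220=0.1045
Σ|p₁ᵢ − p₂ᵢ| = 0.0747 + 0.1717 + 0.0804 + 0.0937 + 0.0411 + 0.1182 = 0.5798
D = 1 − ½ × 0.5798 = 1 − 0.28990 = 0.71010

0.71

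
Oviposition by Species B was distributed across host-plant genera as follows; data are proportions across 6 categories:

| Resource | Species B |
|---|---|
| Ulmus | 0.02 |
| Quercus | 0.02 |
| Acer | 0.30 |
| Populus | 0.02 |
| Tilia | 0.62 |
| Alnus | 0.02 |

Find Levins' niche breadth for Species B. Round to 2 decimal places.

Σpᵢ² = 0.02² + 0.02² + 0.30² + 0.02² + 0.62² + 0.02² = 0.0004 + 0.0004 + 0.0900 + 0.0004 + 0.3844 + 0.0004 = 0.4760
B = 1 / 0.4760 = 2.1008

2.10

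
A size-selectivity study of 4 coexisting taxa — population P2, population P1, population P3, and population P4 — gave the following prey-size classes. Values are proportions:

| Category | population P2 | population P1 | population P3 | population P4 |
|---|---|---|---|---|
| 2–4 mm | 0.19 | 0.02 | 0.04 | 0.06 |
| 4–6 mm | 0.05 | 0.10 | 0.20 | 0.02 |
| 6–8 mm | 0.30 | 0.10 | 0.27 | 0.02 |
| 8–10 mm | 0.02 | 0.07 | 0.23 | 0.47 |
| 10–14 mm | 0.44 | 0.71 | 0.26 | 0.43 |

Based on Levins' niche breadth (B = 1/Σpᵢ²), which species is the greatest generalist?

Σp_P2ᵢ² = 0.19² + 0.05² + 0.30² + 0.02² + 0.44² = 0.0361 + 0.0025 + 0.0900 + 0.0004 + 0.1936 = 0.3226
B_P2 = 1 / 0.3226 = 3.0998
Σp_P1ᵢ² = 0.02² + 0.10² + 0.10² + 0.07² + 0.71² = 0.0004 + 0.0100 + 0.0100 + 0.0049 + 0.5041 = 0.5294
B_P1 = 1 / 0.5294 = 1.8889
Σp_P3ᵢ² = 0.04² + 0.20² + 0.27² + 0.23² + 0.26² = 0.0016 + 0.0400 + 0.0729 + 0.0529 + 0.0676 = 0.2350
B_P3 = 1 / 0.2350 = 4.2553
Σp_P4ᵢ² = 0.06² + 0.02² + 0.02² + 0.47² + 0.43² = 0.0036 + 0.0004 + 0.0004 + 0.2209 + 0.1849 = 0.4102
B_P4 = 1 / 0.4102 = 2.4378
Highest B → broadest niche (most generalist): population P3 (B = 4.26).

population P3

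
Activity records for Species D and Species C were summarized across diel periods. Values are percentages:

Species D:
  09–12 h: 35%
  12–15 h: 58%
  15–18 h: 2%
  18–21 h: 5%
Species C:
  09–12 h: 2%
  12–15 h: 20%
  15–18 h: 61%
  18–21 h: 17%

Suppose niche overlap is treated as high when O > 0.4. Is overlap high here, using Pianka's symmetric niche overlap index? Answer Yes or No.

Convert percentages to proportions (divide by 100).
Σ p₁ᵢp₂ᵢ = 0.0070 + 0.1160 + 0.0122 + 0.0085 = 0.1437
Σp_1ᵢ² = 0.35² + 0.58² + 0.02² + 0.05² = 0.1225 + 0.3364 + 0.0004 + 0.0025 = 0.4618
Σp_2ᵢ² = 0.02² + 0.20² + 0.61² + 0.17² = 0.0004 + 0.0400 + 0.3721 + 0.0289 = 0.4414
O = 0.1437 / √(0.4618 × 0.4414) = 0.1437 / 0.45148 = 0.3183
O = 0.3183 < 0.4 → No.

No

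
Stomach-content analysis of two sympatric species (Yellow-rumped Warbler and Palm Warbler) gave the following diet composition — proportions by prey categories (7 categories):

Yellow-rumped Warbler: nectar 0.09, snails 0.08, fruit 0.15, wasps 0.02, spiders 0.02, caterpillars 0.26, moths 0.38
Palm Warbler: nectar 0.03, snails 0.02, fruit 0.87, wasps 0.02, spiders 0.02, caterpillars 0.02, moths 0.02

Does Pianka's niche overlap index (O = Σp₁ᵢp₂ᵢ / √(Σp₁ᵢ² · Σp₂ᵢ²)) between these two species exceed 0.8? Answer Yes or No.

No

Σ p₁ᵢp₂ᵢ = 0.0027 + 0.0016 + 0.1305 + 0.0004 + 0.0004 + 0.0052 + 0.0076 = 0.1484
Σp_1ᵢ² = 0.09² + 0.08² + 0.15² + 0.02² + 0.02² + 0.26² + 0.38² = 0.0081 + 0.0064 + 0.0225 + 0.0004 + 0.0004 + 0.0676 + 0.1444 = 0.2498
Σp_2ᵢ² = 0.03² + 0.02² + 0.87² + 0.02² + 0.02² + 0.02² + 0.02² = 0.0009 + 0.0004 + 0.7569 + 0.0004 + 0.0004 + 0.0004 + 0.0004 = 0.7598
O = 0.1484 / √(0.2498 × 0.7598) = 0.1484 / 0.43566 = 0.3406
O = 0.3406 < 0.8 → No.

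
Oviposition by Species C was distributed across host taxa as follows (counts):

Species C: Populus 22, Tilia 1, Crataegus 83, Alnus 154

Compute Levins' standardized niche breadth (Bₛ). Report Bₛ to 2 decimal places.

Proportions for Species C (n=260): 22/260=0.0846, 1/260=0.0038, 83/260=0.3192, 154/260=0.5923
Σpᵢ² = 0.0846² + 0.0038² + 0.3192² + 0.5923² = 0.007157 + 0.000014 + 0.101889 + 0.350819 = 0.459879
B = 1 / 0.459879 = 2.1745
Bₛ = (B − 1)/(n − 1) = (2.1745 − 1)/(4 − 1) = 1.1745/3 = 0.3915

0.39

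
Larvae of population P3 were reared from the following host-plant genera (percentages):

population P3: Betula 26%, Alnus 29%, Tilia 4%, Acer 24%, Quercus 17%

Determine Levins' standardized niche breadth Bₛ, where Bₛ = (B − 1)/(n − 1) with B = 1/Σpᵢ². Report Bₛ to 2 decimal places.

0.79

Convert percentages to proportions (divide by 100).
Σpᵢ² = 0.26² + 0.29² + 0.04² + 0.24² + 0.17² = 0.0676 + 0.0841 + 0.0016 + 0.0576 + 0.0289 = 0.2398
B = 1 / 0.2398 = 4.1701
Bₛ = (B − 1)/(n − 1) = (4.1701 − 1)/(5 − 1) = 3.1701/4 = 0.7925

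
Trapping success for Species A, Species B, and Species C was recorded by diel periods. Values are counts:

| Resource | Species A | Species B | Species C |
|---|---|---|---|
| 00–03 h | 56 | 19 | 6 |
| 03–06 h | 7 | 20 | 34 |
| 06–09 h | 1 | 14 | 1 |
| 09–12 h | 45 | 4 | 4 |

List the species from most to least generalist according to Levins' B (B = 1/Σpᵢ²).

Proportions for Species A (n=109): 56/109=0.5138, 7/109=0.0642, 1/109=0.0092, 45/109=0.4128
Proportions for Species B (n=57): 19/57=0.3333, 20/57=0.3509, 14/57=0.2456, 4/57=0.0702
Proportions for Species C (n=45): 6/45=0.1333, 34/45=0.7556, 1/45=0.0222, 4/45=0.0889
Σp_Aᵢ² = 0.5138² + 0.0642² + 0.0092² + 0.4128² = 0.263990 + 0.004122 + 0.000085 + 0.170404 = 0.438601
B_A = 1 / 0.438601 = 2.2800
Σp_Bᵢ² = 0.3333² + 0.3509² + 0.2456² + 0.0702² = 0.111089 + 0.123131 + 0.060319 + 0.004928 = 0.299467
B_B = 1 / 0.299467 = 3.3393
Σp_Cᵢ² = 0.1333² + 0.7556² + 0.0222² + 0.0889² = 0.017769 + 0.570931 + 0.000493 + 0.007903 = 0.597096
B_C = 1 / 0.597096 = 1.6748
Ranking by B (broadest → narrowest): Species B (3.34) > Species A (2.28) > Species C (1.67)

Species B > Species A > Species C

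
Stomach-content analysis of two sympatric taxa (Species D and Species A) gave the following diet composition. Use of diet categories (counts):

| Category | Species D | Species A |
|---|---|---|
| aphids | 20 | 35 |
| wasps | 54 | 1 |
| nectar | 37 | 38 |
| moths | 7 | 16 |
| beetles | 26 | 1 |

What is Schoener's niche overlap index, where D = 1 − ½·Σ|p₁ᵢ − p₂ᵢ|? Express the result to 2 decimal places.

0.47

Proportions for Species D (n=144): 20/144=0.1389, 54/144=0.3750, 37/144=0.2569, 7/144=0.0486, 26/144=0.1806
Proportions for Species A (n=91): 35/91=0.3846, 1/91=0.0110, 38/91=0.4176, 16/91=0.1758, 1/91=0.0110
Σ|p₁ᵢ − p₂ᵢ| = 0.2457 + 0.3640 + 0.1607 + 0.1272 + 0.1696 = 1.0672
D = 1 − ½ × 1.0672 = 1 − 0.53360 = 0.46640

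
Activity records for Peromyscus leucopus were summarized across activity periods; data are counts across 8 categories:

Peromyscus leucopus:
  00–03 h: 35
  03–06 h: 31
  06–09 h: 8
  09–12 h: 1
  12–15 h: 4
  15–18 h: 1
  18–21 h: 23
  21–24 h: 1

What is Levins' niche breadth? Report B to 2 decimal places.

3.87

Proportions for Peromyscus leucopus (n=104): 35/104=0.3365, 31/104=0.2981, 8/104=0.0769, 1/104=0.0096, 4/104=0.0385, 1/104=0.0096, 23/104=0.2212, 1/104=0.0096
Σpᵢ² = 0.3365² + 0.2981² + 0.0769² + 0.0096² + 0.0385² + 0.0096² + 0.2212² + 0.0096² = 0.113232 + 0.088864 + 0.005914 + 0.000092 + 0.001482 + 0.000092 + 0.048929 + 0.000092 = 0.258697
B = 1 / 0.258697 = 3.8655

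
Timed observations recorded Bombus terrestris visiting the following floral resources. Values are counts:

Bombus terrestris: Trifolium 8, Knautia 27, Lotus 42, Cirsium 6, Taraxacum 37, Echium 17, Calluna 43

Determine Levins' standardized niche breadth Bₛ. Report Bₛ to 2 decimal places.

Proportions for Bombus terrestris (n=180): 8/180=0.0444, 27/180=0.1500, 42/180=0.2333, 6/180=0.0333, 37/180=0.2056, 17/180=0.0944, 43/180=0.2389
Σpᵢ² = 0.0444² + 0.1500² + 0.2333² + 0.0333² + 0.2056² + 0.0944² + 0.2389² = 0.001971 + 0.022500 + 0.054429 + 0.001109 + 0.042271 + 0.008911 + 0.057073 = 0.188264
B = 1 / 0.188264 = 5.3117
Bₛ = (B − 1)/(n − 1) = (5.3117 − 1)/(7 − 1) = 4.3117/6 = 0.7186

0.72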